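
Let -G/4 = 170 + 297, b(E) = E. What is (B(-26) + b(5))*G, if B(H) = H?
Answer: 39228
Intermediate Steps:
G = -1868 (G = -4*(170 + 297) = -4*467 = -1868)
(B(-26) + b(5))*G = (-26 + 5)*(-1868) = -21*(-1868) = 39228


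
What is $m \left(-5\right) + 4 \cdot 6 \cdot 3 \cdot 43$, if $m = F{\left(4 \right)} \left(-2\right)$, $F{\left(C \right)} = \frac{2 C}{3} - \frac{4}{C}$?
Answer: $\frac{9338}{3} \approx 3112.7$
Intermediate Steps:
$F{\left(C \right)} = - \frac{4}{C} + \frac{2 C}{3}$ ($F{\left(C \right)} = 2 C \frac{1}{3} - \frac{4}{C} = \frac{2 C}{3} - \frac{4}{C} = - \frac{4}{C} + \frac{2 C}{3}$)
$m = - \frac{10}{3}$ ($m = \left(- \frac{4}{4} + \frac{2}{3} \cdot 4\right) \left(-2\right) = \left(\left(-4\right) \frac{1}{4} + \frac{8}{3}\right) \left(-2\right) = \left(-1 + \frac{8}{3}\right) \left(-2\right) = \frac{5}{3} \left(-2\right) = - \frac{10}{3} \approx -3.3333$)
$m \left(-5\right) + 4 \cdot 6 \cdot 3 \cdot 43 = \left(- \frac{10}{3}\right) \left(-5\right) + 4 \cdot 6 \cdot 3 \cdot 43 = \frac{50}{3} + 24 \cdot 3 \cdot 43 = \frac{50}{3} + 72 \cdot 43 = \frac{50}{3} + 3096 = \frac{9338}{3}$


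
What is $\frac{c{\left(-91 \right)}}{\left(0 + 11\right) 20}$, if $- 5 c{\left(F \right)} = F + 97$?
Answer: $- \frac{3}{550} \approx -0.0054545$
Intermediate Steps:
$c{\left(F \right)} = - \frac{97}{5} - \frac{F}{5}$ ($c{\left(F \right)} = - \frac{F + 97}{5} = - \frac{97 + F}{5} = - \frac{97}{5} - \frac{F}{5}$)
$\frac{c{\left(-91 \right)}}{\left(0 + 11\right) 20} = \frac{- \frac{97}{5} - - \frac{91}{5}}{\left(0 + 11\right) 20} = \frac{- \frac{97}{5} + \frac{91}{5}}{11 \cdot 20} = - \frac{6}{5 \cdot 220} = \left(- \frac{6}{5}\right) \frac{1}{220} = - \frac{3}{550}$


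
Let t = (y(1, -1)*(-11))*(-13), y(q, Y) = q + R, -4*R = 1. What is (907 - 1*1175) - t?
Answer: -1501/4 ≈ -375.25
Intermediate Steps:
R = -¼ (R = -¼*1 = -¼ ≈ -0.25000)
y(q, Y) = -¼ + q (y(q, Y) = q - ¼ = -¼ + q)
t = 429/4 (t = ((-¼ + 1)*(-11))*(-13) = ((¾)*(-11))*(-13) = -33/4*(-13) = 429/4 ≈ 107.25)
(907 - 1*1175) - t = (907 - 1*1175) - 1*429/4 = (907 - 1175) - 429/4 = -268 - 429/4 = -1501/4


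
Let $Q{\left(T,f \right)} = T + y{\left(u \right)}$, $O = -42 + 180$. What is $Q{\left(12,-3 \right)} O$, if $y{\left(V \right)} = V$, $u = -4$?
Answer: $1104$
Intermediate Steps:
$O = 138$
$Q{\left(T,f \right)} = -4 + T$ ($Q{\left(T,f \right)} = T - 4 = -4 + T$)
$Q{\left(12,-3 \right)} O = \left(-4 + 12\right) 138 = 8 \cdot 138 = 1104$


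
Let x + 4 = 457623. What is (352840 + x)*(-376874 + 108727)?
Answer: -217322149473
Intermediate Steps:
x = 457619 (x = -4 + 457623 = 457619)
(352840 + x)*(-376874 + 108727) = (352840 + 457619)*(-376874 + 108727) = 810459*(-268147) = -217322149473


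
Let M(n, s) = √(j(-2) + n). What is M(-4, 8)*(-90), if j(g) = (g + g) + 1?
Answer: -90*I*√7 ≈ -238.12*I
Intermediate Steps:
j(g) = 1 + 2*g (j(g) = 2*g + 1 = 1 + 2*g)
M(n, s) = √(-3 + n) (M(n, s) = √((1 + 2*(-2)) + n) = √((1 - 4) + n) = √(-3 + n))
M(-4, 8)*(-90) = √(-3 - 4)*(-90) = √(-7)*(-90) = (I*√7)*(-90) = -90*I*√7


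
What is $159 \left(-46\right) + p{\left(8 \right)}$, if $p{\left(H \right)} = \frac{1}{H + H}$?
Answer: $- \frac{117023}{16} \approx -7313.9$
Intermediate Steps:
$p{\left(H \right)} = \frac{1}{2 H}$
$159 \left(-46\right) + p{\left(8 \right)} = 159 \left(-46\right) + \frac{1}{2 \cdot 8} = -7314 + \frac{1}{2} \cdot \frac{1}{8} = -7314 + \frac{1}{16} = - \frac{117023}{16}$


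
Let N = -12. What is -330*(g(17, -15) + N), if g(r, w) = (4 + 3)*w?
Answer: 38610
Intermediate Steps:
g(r, w) = 7*w
-330*(g(17, -15) + N) = -330*(7*(-15) - 12) = -330*(-105 - 12) = -330*(-117) = 38610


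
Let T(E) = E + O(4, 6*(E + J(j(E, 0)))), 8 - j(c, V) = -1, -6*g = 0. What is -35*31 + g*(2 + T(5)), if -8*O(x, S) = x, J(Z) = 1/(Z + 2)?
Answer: -1085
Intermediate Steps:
g = 0 (g = -⅙*0 = 0)
j(c, V) = 9 (j(c, V) = 8 - 1*(-1) = 8 + 1 = 9)
J(Z) = 1/(2 + Z)
O(x, S) = -x/8
T(E) = -½ + E (T(E) = E - ⅛*4 = E - ½ = -½ + E)
-35*31 + g*(2 + T(5)) = -35*31 + 0*(2 + (-½ + 5)) = -1085 + 0*(2 + 9/2) = -1085 + 0*(13/2) = -1085 + 0 = -1085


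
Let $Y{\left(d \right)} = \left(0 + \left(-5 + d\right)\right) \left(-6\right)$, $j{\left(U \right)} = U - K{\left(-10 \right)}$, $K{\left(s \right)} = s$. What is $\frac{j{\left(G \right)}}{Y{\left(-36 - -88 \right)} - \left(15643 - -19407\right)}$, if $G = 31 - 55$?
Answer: $\frac{7}{17666} \approx 0.00039624$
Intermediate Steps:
$G = -24$
$j{\left(U \right)} = 10 + U$ ($j{\left(U \right)} = U - -10 = U + 10 = 10 + U$)
$Y{\left(d \right)} = 30 - 6 d$ ($Y{\left(d \right)} = \left(-5 + d\right) \left(-6\right) = 30 - 6 d$)
$\frac{j{\left(G \right)}}{Y{\left(-36 - -88 \right)} - \left(15643 - -19407\right)} = \frac{10 - 24}{\left(30 - 6 \left(-36 - -88\right)\right) - \left(15643 - -19407\right)} = - \frac{14}{\left(30 - 6 \left(-36 + 88\right)\right) - \left(15643 + 19407\right)} = - \frac{14}{\left(30 - 312\right) - 35050} = - \frac{14}{-282 - 35050} = - \frac{14}{-35332} = \left(-14\right) \left(- \frac{1}{35332}\right) = \frac{7}{17666}$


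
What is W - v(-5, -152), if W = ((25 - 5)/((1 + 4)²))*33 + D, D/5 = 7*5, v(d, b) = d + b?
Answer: 1792/5 ≈ 358.40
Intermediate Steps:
v(d, b) = b + d
D = 175 (D = 5*(7*5) = 5*35 = 175)
W = 1007/5 (W = ((25 - 5)/((1 + 4)²))*33 + 175 = (20/(5²))*33 + 175 = (20/25)*33 + 175 = (20*(1/25))*33 + 175 = (⅘)*33 + 175 = 132/5 + 175 = 1007/5 ≈ 201.40)
W - v(-5, -152) = 1007/5 - (-152 - 5) = 1007/5 - 1*(-157) = 1007/5 + 157 = 1792/5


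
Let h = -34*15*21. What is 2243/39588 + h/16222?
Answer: -193800767/321098268 ≈ -0.60356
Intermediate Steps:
h = -10710 (h = -510*21 = -10710)
2243/39588 + h/16222 = 2243/39588 - 10710/16222 = 2243*(1/39588) - 10710*1/16222 = 2243/39588 - 5355/8111 = -193800767/321098268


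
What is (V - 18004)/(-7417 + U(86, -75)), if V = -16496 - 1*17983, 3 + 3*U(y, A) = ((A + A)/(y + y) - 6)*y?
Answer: 52483/7615 ≈ 6.8921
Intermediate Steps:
U(y, A) = -1 + y*(-6 + A/y)/3 (U(y, A) = -1 + (((A + A)/(y + y) - 6)*y)/3 = -1 + (((2*A)/((2*y)) - 6)*y)/3 = -1 + (((2*A)*(1/(2*y)) - 6)*y)/3 = -1 + ((A/y - 6)*y)/3 = -1 + ((-6 + A/y)*y)/3 = -1 + (y*(-6 + A/y))/3 = -1 + y*(-6 + A/y)/3)
V = -34479 (V = -16496 - 17983 = -34479)
(V - 18004)/(-7417 + U(86, -75)) = (-34479 - 18004)/(-7417 + (-1 - 2*86 + (⅓)*(-75))) = -52483/(-7417 + (-1 - 172 - 25)) = -52483/(-7417 - 198) = -52483/(-7615) = -52483*(-1/7615) = 52483/7615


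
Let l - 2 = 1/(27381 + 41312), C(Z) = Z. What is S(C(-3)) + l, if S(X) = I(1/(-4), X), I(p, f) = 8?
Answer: 686931/68693 ≈ 10.000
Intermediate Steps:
S(X) = 8
l = 137387/68693 (l = 2 + 1/(27381 + 41312) = 2 + 1/68693 = 137387/68693 ≈ 2.0000)
S(C(-3)) + l = 8 + 137387/68693 = 686931/68693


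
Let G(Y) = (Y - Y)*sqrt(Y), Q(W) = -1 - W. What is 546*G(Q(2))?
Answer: 0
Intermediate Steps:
G(Y) = 0 (G(Y) = 0*sqrt(Y) = 0)
546*G(Q(2)) = 546*0 = 0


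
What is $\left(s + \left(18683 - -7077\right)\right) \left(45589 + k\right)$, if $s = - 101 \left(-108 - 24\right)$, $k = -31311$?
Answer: $558155576$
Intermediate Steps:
$s = 13332$ ($s = \left(-101\right) \left(-132\right) = 13332$)
$\left(s + \left(18683 - -7077\right)\right) \left(45589 + k\right) = \left(13332 + \left(18683 - -7077\right)\right) \left(45589 - 31311\right) = \left(13332 + \left(18683 + 7077\right)\right) 14278 = \left(13332 + 25760\right) 14278 = 39092 \cdot 14278 = 558155576$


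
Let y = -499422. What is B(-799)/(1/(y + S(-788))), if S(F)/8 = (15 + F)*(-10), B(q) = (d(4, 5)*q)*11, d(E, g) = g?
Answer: 19229540990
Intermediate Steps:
B(q) = 55*q (B(q) = (5*q)*11 = 55*q)
S(F) = -1200 - 80*F (S(F) = 8*((15 + F)*(-10)) = 8*(-150 - 10*F) = -1200 - 80*F)
B(-799)/(1/(y + S(-788))) = (55*(-799))/(1/(-499422 + (-1200 - 80*(-788)))) = -43945/(1/(-499422 + (-1200 + 63040))) = -43945/(1/(-499422 + 61840)) = -43945/(1/(-437582)) = -43945/(-1/437582) = -43945*(-437582) = 19229540990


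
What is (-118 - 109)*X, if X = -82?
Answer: 18614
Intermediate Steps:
(-118 - 109)*X = (-118 - 109)*(-82) = -227*(-82) = 18614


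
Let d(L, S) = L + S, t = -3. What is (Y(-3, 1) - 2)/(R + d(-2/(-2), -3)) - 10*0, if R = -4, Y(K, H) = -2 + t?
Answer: 7/6 ≈ 1.1667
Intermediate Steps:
Y(K, H) = -5 (Y(K, H) = -2 - 3 = -5)
(Y(-3, 1) - 2)/(R + d(-2/(-2), -3)) - 10*0 = (-5 - 2)/(-4 + (-2/(-2) - 3)) - 10*0 = -7/(-4 + (-2*(-1/2) - 3)) + 0 = -7/(-4 + (1 - 3)) + 0 = -7/(-4 - 2) + 0 = -7/(-6) + 0 = -7*(-1/6) + 0 = 7/6 + 0 = 7/6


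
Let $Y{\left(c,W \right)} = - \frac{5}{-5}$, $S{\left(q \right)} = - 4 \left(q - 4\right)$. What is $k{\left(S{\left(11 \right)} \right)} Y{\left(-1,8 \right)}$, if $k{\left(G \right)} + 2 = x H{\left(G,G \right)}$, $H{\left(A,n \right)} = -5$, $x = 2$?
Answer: $-12$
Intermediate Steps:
$S{\left(q \right)} = 16 - 4 q$ ($S{\left(q \right)} = - 4 \left(-4 + q\right) = 16 - 4 q$)
$Y{\left(c,W \right)} = 1$ ($Y{\left(c,W \right)} = \left(-5\right) \left(- \frac{1}{5}\right) = 1$)
$k{\left(G \right)} = -12$ ($k{\left(G \right)} = -2 + 2 \left(-5\right) = -2 - 10 = -12$)
$k{\left(S{\left(11 \right)} \right)} Y{\left(-1,8 \right)} = \left(-12\right) 1 = -12$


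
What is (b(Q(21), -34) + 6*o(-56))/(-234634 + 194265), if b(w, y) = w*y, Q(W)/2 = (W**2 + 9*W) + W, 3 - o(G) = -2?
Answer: 606/553 ≈ 1.0958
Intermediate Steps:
o(G) = 5 (o(G) = 3 - 1*(-2) = 3 + 2 = 5)
Q(W) = 2*W**2 + 20*W (Q(W) = 2*((W**2 + 9*W) + W) = 2*(W**2 + 10*W) = 2*W**2 + 20*W)
(b(Q(21), -34) + 6*o(-56))/(-234634 + 194265) = ((2*21*(10 + 21))*(-34) + 6*5)/(-234634 + 194265) = ((2*21*31)*(-34) + 30)/(-40369) = (1302*(-34) + 30)*(-1/40369) = (-44268 + 30)*(-1/40369) = -44238*(-1/40369) = 606/553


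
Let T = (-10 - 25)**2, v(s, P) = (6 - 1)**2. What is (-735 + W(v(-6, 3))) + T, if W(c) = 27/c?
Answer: 12277/25 ≈ 491.08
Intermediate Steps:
v(s, P) = 25 (v(s, P) = 5**2 = 25)
T = 1225 (T = (-35)**2 = 1225)
(-735 + W(v(-6, 3))) + T = (-735 + 27/25) + 1225 = -18348/25 + 1225 = 12277/25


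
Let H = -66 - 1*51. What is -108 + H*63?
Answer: -7479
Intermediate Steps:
H = -117 (H = -66 - 51 = -117)
-108 + H*63 = -108 - 117*63 = -108 - 7371 = -7479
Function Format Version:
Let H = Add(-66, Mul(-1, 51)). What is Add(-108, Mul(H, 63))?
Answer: -7479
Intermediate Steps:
H = -117 (H = Add(-66, -51) = -117)
Add(-108, Mul(H, 63)) = Add(-108, Mul(-117, 63)) = Add(-108, -7371) = -7479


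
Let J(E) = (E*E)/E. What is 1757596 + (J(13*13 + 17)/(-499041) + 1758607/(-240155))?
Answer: 70214022158372621/39949063785 ≈ 1.7576e+6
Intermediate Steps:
J(E) = E (J(E) = E²/E = E)
1757596 + (J(13*13 + 17)/(-499041) + 1758607/(-240155)) = 1757596 + ((13*13 + 17)/(-499041) + 1758607/(-240155)) = 1757596 + ((169 + 17)*(-1/499041) + 1758607*(-1/240155)) = 1757596 + (186*(-1/499041) - 1758607/240155) = 1757596 + (-62/166347 - 1758607/240155) = 1757596 - 292553888239/39949063785 = 70214022158372621/39949063785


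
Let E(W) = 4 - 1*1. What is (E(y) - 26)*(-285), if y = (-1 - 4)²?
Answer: 6555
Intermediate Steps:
y = 25 (y = (-5)² = 25)
E(W) = 3 (E(W) = 4 - 1 = 3)
(E(y) - 26)*(-285) = (3 - 26)*(-285) = -23*(-285) = 6555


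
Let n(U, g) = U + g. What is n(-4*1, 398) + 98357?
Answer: 98751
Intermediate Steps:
n(-4*1, 398) + 98357 = (-4*1 + 398) + 98357 = (-4 + 398) + 98357 = 394 + 98357 = 98751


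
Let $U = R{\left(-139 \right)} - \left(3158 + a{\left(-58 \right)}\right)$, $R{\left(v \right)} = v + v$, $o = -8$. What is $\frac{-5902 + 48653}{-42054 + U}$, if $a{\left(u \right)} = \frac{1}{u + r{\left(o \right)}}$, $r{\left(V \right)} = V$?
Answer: $- \frac{2821566}{3002339} \approx -0.93979$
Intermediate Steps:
$a{\left(u \right)} = \frac{1}{-8 + u}$ ($a{\left(u \right)} = \frac{1}{u - 8} = \frac{1}{-8 + u}$)
$R{\left(v \right)} = 2 v$
$U = - \frac{226775}{66}$ ($U = 2 \left(-139\right) - \left(3158 + \frac{1}{-8 - 58}\right) = -278 - \left(3158 + \frac{1}{-66}\right) = -278 - \left(3158 - \frac{1}{66}\right) = -278 - \frac{208427}{66} = - \frac{226775}{66} \approx -3436.0$)
$\frac{-5902 + 48653}{-42054 + U} = \frac{-5902 + 48653}{-42054 - \frac{226775}{66}} = \frac{42751}{- \frac{3002339}{66}} = 42751 \left(- \frac{66}{3002339}\right) = - \frac{2821566}{3002339}$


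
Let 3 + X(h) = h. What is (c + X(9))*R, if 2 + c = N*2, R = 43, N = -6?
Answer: -344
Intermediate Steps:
X(h) = -3 + h
c = -14 (c = -2 - 6*2 = -2 - 12 = -14)
(c + X(9))*R = (-14 + (-3 + 9))*43 = (-14 + 6)*43 = -8*43 = -344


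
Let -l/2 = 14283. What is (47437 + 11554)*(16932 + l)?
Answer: -686301294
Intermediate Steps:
l = -28566 (l = -2*14283 = -28566)
(47437 + 11554)*(16932 + l) = (47437 + 11554)*(16932 - 28566) = 58991*(-11634) = -686301294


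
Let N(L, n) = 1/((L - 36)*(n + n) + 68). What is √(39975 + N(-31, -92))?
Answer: √1535647782999/6198 ≈ 199.94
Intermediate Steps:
N(L, n) = 1/(68 + 2*n*(-36 + L)) (N(L, n) = 1/((-36 + L)*(2*n) + 68) = 1/(2*n*(-36 + L) + 68) = 1/(68 + 2*n*(-36 + L)))
√(39975 + N(-31, -92)) = √(39975 + 1/(2*(34 - 36*(-92) - 31*(-92)))) = √(39975 + 1/(2*(34 + 3312 + 2852))) = √(39975 + (½)/6198) = √(39975 + (½)*(1/6198)) = √(39975 + 1/12396) = √(495530101/12396) = √1535647782999/6198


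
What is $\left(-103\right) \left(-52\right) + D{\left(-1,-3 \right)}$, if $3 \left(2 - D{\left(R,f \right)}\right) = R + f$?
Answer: $\frac{16078}{3} \approx 5359.3$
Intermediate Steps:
$D{\left(R,f \right)} = 2 - \frac{R}{3} - \frac{f}{3}$ ($D{\left(R,f \right)} = 2 - \frac{R + f}{3} = 2 - \left(\frac{R}{3} + \frac{f}{3}\right) = 2 - \frac{R}{3} - \frac{f}{3}$)
$\left(-103\right) \left(-52\right) + D{\left(-1,-3 \right)} = \left(-103\right) \left(-52\right) - - \frac{10}{3} = 5356 + \left(2 + \frac{1}{3} + 1\right) = 5356 + \frac{10}{3} = \frac{16078}{3}$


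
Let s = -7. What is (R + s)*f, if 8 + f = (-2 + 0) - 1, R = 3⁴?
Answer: -814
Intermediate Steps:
R = 81
f = -11 (f = -8 + ((-2 + 0) - 1) = -8 + (-2 - 1) = -8 - 3 = -11)
(R + s)*f = (81 - 7)*(-11) = 74*(-11) = -814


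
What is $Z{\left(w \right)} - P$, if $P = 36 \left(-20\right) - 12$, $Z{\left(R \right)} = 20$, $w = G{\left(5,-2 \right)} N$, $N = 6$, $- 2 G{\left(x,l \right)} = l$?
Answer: $752$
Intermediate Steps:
$G{\left(x,l \right)} = - \frac{l}{2}$
$w = 6$ ($w = \left(- \frac{1}{2}\right) \left(-2\right) 6 = 1 \cdot 6 = 6$)
$P = -732$ ($P = -720 - 12 = -732$)
$Z{\left(w \right)} - P = 20 - -732 = 20 + 732 = 752$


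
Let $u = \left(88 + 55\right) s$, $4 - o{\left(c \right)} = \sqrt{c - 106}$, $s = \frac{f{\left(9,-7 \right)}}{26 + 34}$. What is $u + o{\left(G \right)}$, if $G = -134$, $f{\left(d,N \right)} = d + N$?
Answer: $\frac{263}{30} - 4 i \sqrt{15} \approx 8.7667 - 15.492 i$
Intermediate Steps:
$f{\left(d,N \right)} = N + d$
$s = \frac{1}{30}$ ($s = \frac{-7 + 9}{26 + 34} = \frac{2}{60} = 2 \cdot \frac{1}{60} = \frac{1}{30} \approx 0.033333$)
$o{\left(c \right)} = 4 - \sqrt{-106 + c}$ ($o{\left(c \right)} = 4 - \sqrt{c - 106} = 4 - \sqrt{-106 + c}$)
$u = \frac{143}{30}$ ($u = \left(88 + 55\right) \frac{1}{30} = 143 \cdot \frac{1}{30} = \frac{143}{30} \approx 4.7667$)
$u + o{\left(G \right)} = \frac{143}{30} + \left(4 - \sqrt{-106 - 134}\right) = \frac{143}{30} + \left(4 - \sqrt{-240}\right) = \frac{143}{30} + \left(4 - 4 i \sqrt{15}\right) = \frac{263}{30} - 4 i \sqrt{15}$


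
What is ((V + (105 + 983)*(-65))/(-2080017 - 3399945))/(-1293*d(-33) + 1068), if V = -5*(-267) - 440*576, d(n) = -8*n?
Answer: -322825/1864743389208 ≈ -1.7312e-7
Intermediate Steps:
V = -252105 (V = 1335 - 253440 = -252105)
((V + (105 + 983)*(-65))/(-2080017 - 3399945))/(-1293*d(-33) + 1068) = ((-252105 + (105 + 983)*(-65))/(-2080017 - 3399945))/(-(-10344)*(-33) + 1068) = ((-252105 + 1088*(-65))/(-5479962))/(-1293*264 + 1068) = ((-252105 - 70720)*(-1/5479962))/(-341352 + 1068) = -322825*(-1/5479962)/(-340284) = (322825/5479962)*(-1/340284) = -322825/1864743389208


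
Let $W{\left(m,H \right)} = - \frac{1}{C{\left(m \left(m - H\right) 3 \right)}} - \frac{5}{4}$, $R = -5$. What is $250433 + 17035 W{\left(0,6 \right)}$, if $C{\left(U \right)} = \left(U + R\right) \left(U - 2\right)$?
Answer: $\frac{909743}{4} \approx 2.2744 \cdot 10^{5}$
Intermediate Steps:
$C{\left(U \right)} = \left(-5 + U\right) \left(-2 + U\right)$ ($C{\left(U \right)} = \left(U - 5\right) \left(U - 2\right) = \left(-5 + U\right) \left(-2 + U\right)$)
$W{\left(m,H \right)} = - \frac{5}{4} - \frac{1}{10 - 21 m \left(m - H\right) + 9 m^{2} \left(m - H\right)^{2}}$ ($W{\left(m,H \right)} = - \frac{1}{10 + \left(m \left(m - H\right) 3\right)^{2} - 7 m \left(m - H\right) 3} - \frac{5}{4} = - \frac{1}{10 + \left(3 m \left(m - H\right)\right)^{2} - 7 \cdot 3 m \left(m - H\right)} - \frac{5}{4} = - \frac{1}{10 + 9 m^{2} \left(m - H\right)^{2} - 21 m \left(m - H\right)} - \frac{5}{4} = - \frac{1}{10 - 21 m \left(m - H\right) + 9 m^{2} \left(m - H\right)^{2}} - \frac{5}{4} = - \frac{5}{4} - \frac{1}{10 - 21 m \left(m - H\right) + 9 m^{2} \left(m - H\right)^{2}}$)
$250433 + 17035 W{\left(0,6 \right)} = 250433 + 17035 \frac{3 \left(-18 + 35 \cdot 0^{2} - 210 \cdot 0 - 15 \cdot 0^{2} \left(6 - 0\right)^{2}\right)}{4 \left(10 - 21 \cdot 0^{2} + 9 \cdot 0^{2} \left(6 - 0\right)^{2} + 21 \cdot 6 \cdot 0\right)} = 250433 + 17035 \frac{3 \left(-18 + 35 \cdot 0 + 0 - 0 \left(6 + 0\right)^{2}\right)}{4 \left(10 - 0 + 9 \cdot 0 \left(6 + 0\right)^{2} + 0\right)} = 250433 + 17035 \frac{3 \left(-18 + 0 + 0 - 0 \cdot 6^{2}\right)}{4 \left(10 + 0 + 9 \cdot 0 \cdot 6^{2} + 0\right)} = 250433 + 17035 \frac{3 \left(-18 + 0 + 0 - 0 \cdot 36\right)}{4 \left(10 + 0 + 9 \cdot 0 \cdot 36 + 0\right)} = 250433 + 17035 \frac{3 \left(-18 + 0 + 0 + 0\right)}{4 \left(10 + 0 + 0 + 0\right)} = 250433 + 17035 \cdot \frac{3}{4} \cdot \frac{1}{10} \left(-18\right) = 250433 + 17035 \left(- \frac{27}{20}\right) = 250433 - \frac{91989}{4} = \frac{909743}{4}$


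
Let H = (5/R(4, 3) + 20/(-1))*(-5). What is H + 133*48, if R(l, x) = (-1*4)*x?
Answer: 77833/12 ≈ 6486.1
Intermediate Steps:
R(l, x) = -4*x
H = 1225/12 (H = (5/((-4*3)) + 20/(-1))*(-5) = (5/(-12) + 20*(-1))*(-5) = (5*(-1/12) - 20)*(-5) = (-5/12 - 20)*(-5) = -245/12*(-5) = 1225/12 ≈ 102.08)
H + 133*48 = 1225/12 + 133*48 = 1225/12 + 6384 = 77833/12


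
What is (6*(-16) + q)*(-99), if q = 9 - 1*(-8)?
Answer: 7821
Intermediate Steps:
q = 17 (q = 9 + 8 = 17)
(6*(-16) + q)*(-99) = (6*(-16) + 17)*(-99) = (-96 + 17)*(-99) = -79*(-99) = 7821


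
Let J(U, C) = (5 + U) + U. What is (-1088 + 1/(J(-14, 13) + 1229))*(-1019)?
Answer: 1337057413/1206 ≈ 1.1087e+6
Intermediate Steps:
J(U, C) = 5 + 2*U
(-1088 + 1/(J(-14, 13) + 1229))*(-1019) = (-1088 + 1/((5 + 2*(-14)) + 1229))*(-1019) = (-1088 + 1/((5 - 28) + 1229))*(-1019) = (-1088 + 1/(-23 + 1229))*(-1019) = (-1088 + 1/1206)*(-1019) = -1312127/1206*(-1019) = 1337057413/1206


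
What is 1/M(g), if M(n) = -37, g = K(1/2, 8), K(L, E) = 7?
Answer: -1/37 ≈ -0.027027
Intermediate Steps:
g = 7
1/M(g) = 1/(-37) = -1/37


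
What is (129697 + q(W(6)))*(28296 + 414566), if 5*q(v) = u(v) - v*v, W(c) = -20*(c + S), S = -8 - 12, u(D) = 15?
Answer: 50495125240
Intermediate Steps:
S = -20
W(c) = 400 - 20*c (W(c) = -20*(c - 20) = -20*(-20 + c) = 400 - 20*c)
q(v) = 3 - v²/5 (q(v) = (15 - v*v)/5 = (15 - v²)/5 = 3 - v²/5)
(129697 + q(W(6)))*(28296 + 414566) = (129697 + (3 - (400 - 20*6)²/5))*(28296 + 414566) = (129697 + (3 - (400 - 120)²/5))*442862 = (129697 + (3 - ⅕*280²))*442862 = (129697 + (3 - ⅕*78400))*442862 = (129697 + (3 - 15680))*442862 = (129697 - 15677)*442862 = 114020*442862 = 50495125240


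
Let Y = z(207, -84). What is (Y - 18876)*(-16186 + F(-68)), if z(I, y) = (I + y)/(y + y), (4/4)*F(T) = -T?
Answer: 8519144723/28 ≈ 3.0425e+8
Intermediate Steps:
F(T) = -T
z(I, y) = (I + y)/(2*y) (z(I, y) = (I + y)/((2*y)) = (I + y)*(1/(2*y)) = (I + y)/(2*y))
Y = -41/56 (Y = (1/2)*(207 - 84)/(-84) = (1/2)*(-1/84)*123 = -41/56 ≈ -0.73214)
(Y - 18876)*(-16186 + F(-68)) = (-41/56 - 18876)*(-16186 - 1*(-68)) = -1057097*(-16186 + 68)/56 = -1057097/56*(-16118) = 8519144723/28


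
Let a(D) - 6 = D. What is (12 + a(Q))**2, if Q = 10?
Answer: 784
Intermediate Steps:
a(D) = 6 + D
(12 + a(Q))**2 = (12 + (6 + 10))**2 = (12 + 16)**2 = 28**2 = 784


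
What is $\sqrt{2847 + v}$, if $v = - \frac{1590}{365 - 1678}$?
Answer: $\frac{\sqrt{4910227413}}{1313} \approx 53.369$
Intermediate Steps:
$v = \frac{1590}{1313}$ ($v = - \frac{1590}{365 - 1678} = - \frac{1590}{-1313} = \left(-1590\right) \left(- \frac{1}{1313}\right) = \frac{1590}{1313} \approx 1.211$)
$\sqrt{2847 + v} = \sqrt{2847 + \frac{1590}{1313}} = \sqrt{\frac{3739701}{1313}} = \frac{\sqrt{4910227413}}{1313}$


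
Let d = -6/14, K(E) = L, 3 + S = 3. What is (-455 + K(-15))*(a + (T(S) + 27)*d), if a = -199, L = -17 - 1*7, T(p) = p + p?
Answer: 706046/7 ≈ 1.0086e+5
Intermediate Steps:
S = 0 (S = -3 + 3 = 0)
T(p) = 2*p
L = -24 (L = -17 - 7 = -24)
K(E) = -24
d = -3/7 (d = -6*1/14 = -3/7 ≈ -0.42857)
(-455 + K(-15))*(a + (T(S) + 27)*d) = (-455 - 24)*(-199 + (2*0 + 27)*(-3/7)) = -479*(-199 + (0 + 27)*(-3/7)) = -479*(-199 + 27*(-3/7)) = -479*(-199 - 81/7) = -479*(-1474/7) = 706046/7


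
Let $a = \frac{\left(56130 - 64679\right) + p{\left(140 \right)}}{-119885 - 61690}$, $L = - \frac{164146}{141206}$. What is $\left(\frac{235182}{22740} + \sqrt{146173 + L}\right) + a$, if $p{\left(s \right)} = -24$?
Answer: $\frac{1429937389}{137633850} + \frac{\sqrt{728634979878338}}{70603} \approx 392.71$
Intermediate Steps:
$L = - \frac{82073}{70603}$ ($L = \left(-164146\right) \frac{1}{141206} = - \frac{82073}{70603} \approx -1.1625$)
$a = \frac{8573}{181575}$ ($a = \frac{\left(56130 - 64679\right) - 24}{-119885 - 61690} = \frac{-8549 - 24}{-181575} = \left(-8573\right) \left(- \frac{1}{181575}\right) = \frac{8573}{181575} \approx 0.047215$)
$\left(\frac{235182}{22740} + \sqrt{146173 + L}\right) + a = \left(\frac{235182}{22740} + \sqrt{146173 - \frac{82073}{70603}}\right) + \frac{8573}{181575} = \left(235182 \cdot \frac{1}{22740} + \sqrt{\frac{10320170246}{70603}}\right) + \frac{8573}{181575} = \left(\frac{39197}{3790} + \frac{\sqrt{728634979878338}}{70603}\right) + \frac{8573}{181575} = \frac{1429937389}{137633850} + \frac{\sqrt{728634979878338}}{70603}$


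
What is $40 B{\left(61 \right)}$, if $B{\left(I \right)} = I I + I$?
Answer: $151280$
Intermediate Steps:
$B{\left(I \right)} = I + I^{2}$ ($B{\left(I \right)} = I^{2} + I = I + I^{2}$)
$40 B{\left(61 \right)} = 40 \cdot 61 \left(1 + 61\right) = 40 \cdot 61 \cdot 62 = 40 \cdot 3782 = 151280$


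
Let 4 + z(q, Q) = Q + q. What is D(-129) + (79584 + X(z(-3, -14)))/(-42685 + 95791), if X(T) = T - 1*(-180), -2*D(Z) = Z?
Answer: 584180/8851 ≈ 66.002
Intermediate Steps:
D(Z) = -Z/2
z(q, Q) = -4 + Q + q (z(q, Q) = -4 + (Q + q) = -4 + Q + q)
X(T) = 180 + T (X(T) = T + 180 = 180 + T)
D(-129) + (79584 + X(z(-3, -14)))/(-42685 + 95791) = -½*(-129) + (79584 + (180 + (-4 - 14 - 3)))/(-42685 + 95791) = 129/2 + (79584 + (180 - 21))/53106 = 129/2 + (79584 + 159)*(1/53106) = 129/2 + 79743*(1/53106) = 129/2 + 26581/17702 = 584180/8851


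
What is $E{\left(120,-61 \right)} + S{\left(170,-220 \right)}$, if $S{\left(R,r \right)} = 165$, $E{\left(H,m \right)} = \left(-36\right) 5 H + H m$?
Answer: $-28755$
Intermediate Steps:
$E{\left(H,m \right)} = - 180 H + H m$
$E{\left(120,-61 \right)} + S{\left(170,-220 \right)} = 120 \left(-180 - 61\right) + 165 = 120 \left(-241\right) + 165 = -28920 + 165 = -28755$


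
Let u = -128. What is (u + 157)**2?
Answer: 841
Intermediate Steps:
(u + 157)**2 = (-128 + 157)**2 = 29**2 = 841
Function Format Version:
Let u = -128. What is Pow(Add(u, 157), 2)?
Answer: 841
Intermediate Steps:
Pow(Add(u, 157), 2) = Pow(Add(-128, 157), 2) = Pow(29, 2) = 841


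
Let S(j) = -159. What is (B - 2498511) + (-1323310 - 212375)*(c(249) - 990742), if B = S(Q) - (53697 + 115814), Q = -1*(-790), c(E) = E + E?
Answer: 1520700188959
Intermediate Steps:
c(E) = 2*E
Q = 790
B = -169670 (B = -159 - (53697 + 115814) = -159 - 1*169511 = -159 - 169511 = -169670)
(B - 2498511) + (-1323310 - 212375)*(c(249) - 990742) = (-169670 - 2498511) + (-1323310 - 212375)*(2*249 - 990742) = -2668181 - 1535685*(498 - 990742) = -2668181 - 1535685*(-990244) = -2668181 + 1520702857140 = 1520700188959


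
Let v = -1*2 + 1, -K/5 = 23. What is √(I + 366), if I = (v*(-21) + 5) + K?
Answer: √277 ≈ 16.643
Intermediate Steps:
K = -115 (K = -5*23 = -115)
v = -1 (v = -2 + 1 = -1)
I = -89 (I = (-1*(-21) + 5) - 115 = (21 + 5) - 115 = 26 - 115 = -89)
√(I + 366) = √(-89 + 366) = √277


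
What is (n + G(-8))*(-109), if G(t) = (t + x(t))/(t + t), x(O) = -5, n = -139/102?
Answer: 48941/816 ≈ 59.977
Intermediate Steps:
n = -139/102 (n = -139*1/102 = -139/102 ≈ -1.3627)
G(t) = (-5 + t)/(2*t) (G(t) = (t - 5)/(t + t) = (-5 + t)/((2*t)) = (-5 + t)*(1/(2*t)) = (-5 + t)/(2*t))
(n + G(-8))*(-109) = (-139/102 + (½)*(-5 - 8)/(-8))*(-109) = (-139/102 + (½)*(-⅛)*(-13))*(-109) = (-139/102 + 13/16)*(-109) = -449/816*(-109) = 48941/816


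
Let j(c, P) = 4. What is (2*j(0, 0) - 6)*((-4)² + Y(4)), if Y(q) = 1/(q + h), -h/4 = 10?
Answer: 575/18 ≈ 31.944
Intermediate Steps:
h = -40 (h = -4*10 = -40)
Y(q) = 1/(-40 + q) (Y(q) = 1/(q - 40) = 1/(-40 + q))
(2*j(0, 0) - 6)*((-4)² + Y(4)) = (2*4 - 6)*((-4)² + 1/(-40 + 4)) = (8 - 6)*(16 + 1/(-36)) = 2*(16 - 1/36) = 2*(575/36) = 575/18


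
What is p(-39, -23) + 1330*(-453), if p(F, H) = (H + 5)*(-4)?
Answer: -602418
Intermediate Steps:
p(F, H) = -20 - 4*H (p(F, H) = (5 + H)*(-4) = -20 - 4*H)
p(-39, -23) + 1330*(-453) = (-20 - 4*(-23)) + 1330*(-453) = (-20 + 92) - 602490 = 72 - 602490 = -602418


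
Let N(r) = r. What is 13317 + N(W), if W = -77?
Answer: 13240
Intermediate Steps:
13317 + N(W) = 13317 - 77 = 13240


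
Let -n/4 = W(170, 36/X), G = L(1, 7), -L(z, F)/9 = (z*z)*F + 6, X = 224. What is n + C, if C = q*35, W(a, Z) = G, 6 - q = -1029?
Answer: 36693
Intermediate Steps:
q = 1035 (q = 6 - 1*(-1029) = 6 + 1029 = 1035)
L(z, F) = -54 - 9*F*z² (L(z, F) = -9*((z*z)*F + 6) = -9*(z²*F + 6) = -9*(F*z² + 6) = -9*(6 + F*z²) = -54 - 9*F*z²)
G = -117 (G = -54 - 9*7*1² = -54 - 9*7*1 = -54 - 63 = -117)
W(a, Z) = -117
n = 468 (n = -4*(-117) = 468)
C = 36225 (C = 1035*35 = 36225)
n + C = 468 + 36225 = 36693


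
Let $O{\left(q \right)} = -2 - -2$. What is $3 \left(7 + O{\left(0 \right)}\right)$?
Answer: $21$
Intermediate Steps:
$O{\left(q \right)} = 0$ ($O{\left(q \right)} = -2 + 2 = 0$)
$3 \left(7 + O{\left(0 \right)}\right) = 3 \left(7 + 0\right) = 3 \cdot 7 = 21$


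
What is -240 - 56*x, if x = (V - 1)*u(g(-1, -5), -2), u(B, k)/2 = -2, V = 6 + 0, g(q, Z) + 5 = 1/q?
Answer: 880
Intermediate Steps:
g(q, Z) = -5 + 1/q
V = 6
u(B, k) = -4 (u(B, k) = 2*(-2) = -4)
x = -20 (x = (6 - 1)*(-4) = 5*(-4) = -20)
-240 - 56*x = -240 - 56*(-20) = -240 + 1120 = 880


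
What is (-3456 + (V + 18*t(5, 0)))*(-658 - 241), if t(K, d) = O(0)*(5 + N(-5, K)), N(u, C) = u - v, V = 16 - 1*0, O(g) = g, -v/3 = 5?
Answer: 3092560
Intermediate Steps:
v = -15 (v = -3*5 = -15)
V = 16 (V = 16 + 0 = 16)
N(u, C) = 15 + u (N(u, C) = u - 1*(-15) = u + 15 = 15 + u)
t(K, d) = 0 (t(K, d) = 0*(5 + (15 - 5)) = 0*(5 + 10) = 0*15 = 0)
(-3456 + (V + 18*t(5, 0)))*(-658 - 241) = (-3456 + (16 + 18*0))*(-658 - 241) = (-3456 + (16 + 0))*(-899) = (-3456 + 16)*(-899) = -3440*(-899) = 3092560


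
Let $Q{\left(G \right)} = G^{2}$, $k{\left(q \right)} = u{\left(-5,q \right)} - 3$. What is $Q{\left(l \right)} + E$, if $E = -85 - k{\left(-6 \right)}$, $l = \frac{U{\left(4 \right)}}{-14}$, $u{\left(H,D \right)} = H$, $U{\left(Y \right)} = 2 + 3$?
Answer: $- \frac{15067}{196} \approx -76.872$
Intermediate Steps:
$U{\left(Y \right)} = 5$
$l = - \frac{5}{14}$ ($l = \frac{5}{-14} = 5 \left(- \frac{1}{14}\right) = - \frac{5}{14} \approx -0.35714$)
$k{\left(q \right)} = -8$ ($k{\left(q \right)} = -5 - 3 = -8$)
$E = -77$ ($E = -85 - -8 = -85 + 8 = -77$)
$Q{\left(l \right)} + E = \left(- \frac{5}{14}\right)^{2} - 77 = \frac{25}{196} - 77 = - \frac{15067}{196}$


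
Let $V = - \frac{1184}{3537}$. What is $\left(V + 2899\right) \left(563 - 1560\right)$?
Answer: $- \frac{10221821263}{3537} \approx -2.89 \cdot 10^{6}$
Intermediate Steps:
$V = - \frac{1184}{3537}$ ($V = \left(-1184\right) \frac{1}{3537} = - \frac{1184}{3537} \approx -0.33475$)
$\left(V + 2899\right) \left(563 - 1560\right) = \left(- \frac{1184}{3537} + 2899\right) \left(563 - 1560\right) = \frac{10252579}{3537} \left(-997\right) = - \frac{10221821263}{3537}$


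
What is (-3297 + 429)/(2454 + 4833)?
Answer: -956/2429 ≈ -0.39358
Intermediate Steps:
(-3297 + 429)/(2454 + 4833) = -2868/7287 = -2868*1/7287 = -956/2429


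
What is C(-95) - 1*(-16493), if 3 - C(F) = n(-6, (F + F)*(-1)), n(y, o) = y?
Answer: 16502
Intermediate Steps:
C(F) = 9 (C(F) = 3 - 1*(-6) = 3 + 6 = 9)
C(-95) - 1*(-16493) = 9 - 1*(-16493) = 9 + 16493 = 16502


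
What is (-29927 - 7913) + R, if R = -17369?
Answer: -55209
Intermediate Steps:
(-29927 - 7913) + R = (-29927 - 7913) - 17369 = -37840 - 17369 = -55209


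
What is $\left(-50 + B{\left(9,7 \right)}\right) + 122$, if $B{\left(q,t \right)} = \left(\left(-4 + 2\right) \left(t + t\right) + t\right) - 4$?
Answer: $47$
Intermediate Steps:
$B{\left(q,t \right)} = -4 - 3 t$ ($B{\left(q,t \right)} = \left(- 2 \cdot 2 t + t\right) - 4 = \left(- 4 t + t\right) - 4 = - 3 t - 4 = -4 - 3 t$)
$\left(-50 + B{\left(9,7 \right)}\right) + 122 = \left(-50 - 25\right) + 122 = -75 + 122 = 47$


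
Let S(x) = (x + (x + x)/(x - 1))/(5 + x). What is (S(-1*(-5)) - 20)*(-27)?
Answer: 2079/4 ≈ 519.75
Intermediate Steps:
S(x) = (x + 2*x/(-1 + x))/(5 + x) (S(x) = (x + (2*x)/(-1 + x))/(5 + x) = (x + 2*x/(-1 + x))/(5 + x))
(S(-1*(-5)) - 20)*(-27) = ((-1*(-5))*(1 - 1*(-5))/(-5 + (-1*(-5))² + 4*(-1*(-5))) - 20)*(-27) = (5*(1 + 5)/(-5 + 5² + 4*5) - 20)*(-27) = (5*6/(-5 + 25 + 20) - 20)*(-27) = (5*6/40 - 20)*(-27) = (5*(1/40)*6 - 20)*(-27) = (¾ - 20)*(-27) = -77/4*(-27) = 2079/4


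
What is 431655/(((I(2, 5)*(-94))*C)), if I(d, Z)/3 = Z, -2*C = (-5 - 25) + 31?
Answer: 28777/47 ≈ 612.28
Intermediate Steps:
C = -½ (C = -((-5 - 25) + 31)/2 = -(-30 + 31)/2 = -½*1 = -½ ≈ -0.50000)
I(d, Z) = 3*Z
431655/(((I(2, 5)*(-94))*C)) = 431655/((((3*5)*(-94))*(-½))) = 431655/(((15*(-94))*(-½))) = 431655/((-1410*(-½))) = 431655/705 = 431655*(1/705) = 28777/47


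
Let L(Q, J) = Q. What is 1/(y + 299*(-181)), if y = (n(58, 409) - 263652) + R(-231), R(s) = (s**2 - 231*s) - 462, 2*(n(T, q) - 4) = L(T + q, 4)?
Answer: -2/422547 ≈ -4.7332e-6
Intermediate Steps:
n(T, q) = 4 + T/2 + q/2 (n(T, q) = 4 + (T + q)/2 = 4 + (T/2 + q/2) = 4 + T/2 + q/2)
R(s) = -462 + s**2 - 231*s
y = -314309/2 (y = ((4 + (1/2)*58 + (1/2)*409) - 263652) + (-462 + (-231)**2 - 231*(-231)) = ((4 + 29 + 409/2) - 263652) + (-462 + 53361 + 53361) = (475/2 - 263652) + 106260 = -526829/2 + 106260 = -314309/2 ≈ -1.5715e+5)
1/(y + 299*(-181)) = 1/(-314309/2 + 299*(-181)) = 1/(-314309/2 - 54119) = 1/(-422547/2) = -2/422547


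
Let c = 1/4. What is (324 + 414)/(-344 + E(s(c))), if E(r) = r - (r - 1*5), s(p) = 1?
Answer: -246/113 ≈ -2.1770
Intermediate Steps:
c = ¼ ≈ 0.25000
E(r) = 5 (E(r) = r - (r - 5) = r - (-5 + r) = r + (5 - r) = 5)
(324 + 414)/(-344 + E(s(c))) = (324 + 414)/(-344 + 5) = 738/(-339) = 738*(-1/339) = -246/113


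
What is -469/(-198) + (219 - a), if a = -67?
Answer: 57097/198 ≈ 288.37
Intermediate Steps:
-469/(-198) + (219 - a) = -469/(-198) + (219 - 1*(-67)) = -469*(-1/198) + (219 + 67) = 469/198 + 286 = 57097/198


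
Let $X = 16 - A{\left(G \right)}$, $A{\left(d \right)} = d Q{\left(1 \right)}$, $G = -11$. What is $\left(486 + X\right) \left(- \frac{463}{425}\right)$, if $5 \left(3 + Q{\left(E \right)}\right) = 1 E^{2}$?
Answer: $- \frac{1090828}{2125} \approx -513.33$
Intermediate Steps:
$Q{\left(E \right)} = -3 + \frac{E^{2}}{5}$ ($Q{\left(E \right)} = -3 + \frac{1 E^{2}}{5} = -3 + \frac{E^{2}}{5}$)
$A{\left(d \right)} = - \frac{14 d}{5}$ ($A{\left(d \right)} = d \left(-3 + \frac{1^{2}}{5}\right) = d \left(-3 + \frac{1}{5} \cdot 1\right) = d \left(-3 + \frac{1}{5}\right) = d \left(- \frac{14}{5}\right) = - \frac{14 d}{5}$)
$X = - \frac{74}{5}$ ($X = 16 - \left(- \frac{14}{5}\right) \left(-11\right) = 16 - \frac{154}{5} = - \frac{74}{5} \approx -14.8$)
$\left(486 + X\right) \left(- \frac{463}{425}\right) = \left(486 - \frac{74}{5}\right) \left(- \frac{463}{425}\right) = \frac{2356 \left(\left(-463\right) \frac{1}{425}\right)}{5} = \frac{2356}{5} \left(- \frac{463}{425}\right) = - \frac{1090828}{2125}$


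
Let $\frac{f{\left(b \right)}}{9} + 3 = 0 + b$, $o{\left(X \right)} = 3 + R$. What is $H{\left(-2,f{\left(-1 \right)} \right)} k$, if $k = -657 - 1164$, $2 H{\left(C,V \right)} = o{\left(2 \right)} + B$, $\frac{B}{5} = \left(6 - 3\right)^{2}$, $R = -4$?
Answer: $-40062$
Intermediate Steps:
$o{\left(X \right)} = -1$ ($o{\left(X \right)} = 3 - 4 = -1$)
$f{\left(b \right)} = -27 + 9 b$ ($f{\left(b \right)} = -27 + 9 \left(0 + b\right) = -27 + 9 b$)
$B = 45$ ($B = 5 \left(6 - 3\right)^{2} = 5 \cdot 3^{2} = 5 \cdot 9 = 45$)
$H{\left(C,V \right)} = 22$ ($H{\left(C,V \right)} = \frac{-1 + 45}{2} = \frac{1}{2} \cdot 44 = 22$)
$k = -1821$ ($k = -657 - 1164 = -1821$)
$H{\left(-2,f{\left(-1 \right)} \right)} k = 22 \left(-1821\right) = -40062$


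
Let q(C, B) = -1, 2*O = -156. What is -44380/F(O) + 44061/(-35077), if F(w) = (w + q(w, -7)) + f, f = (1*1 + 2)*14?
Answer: 1555087003/1297849 ≈ 1198.2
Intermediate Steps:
O = -78 (O = (½)*(-156) = -78)
f = 42 (f = (1 + 2)*14 = 3*14 = 42)
F(w) = 41 + w (F(w) = (w - 1) + 42 = (-1 + w) + 42 = 41 + w)
-44380/F(O) + 44061/(-35077) = -44380/(41 - 78) + 44061/(-35077) = -44380/(-37) + 44061*(-1/35077) = -44380*(-1/37) - 44061/35077 = 44380/37 - 44061/35077 = 1555087003/1297849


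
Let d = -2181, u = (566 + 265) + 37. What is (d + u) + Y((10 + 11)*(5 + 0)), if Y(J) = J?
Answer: -1208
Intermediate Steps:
u = 868 (u = 831 + 37 = 868)
(d + u) + Y((10 + 11)*(5 + 0)) = (-2181 + 868) + (10 + 11)*(5 + 0) = -1313 + 21*5 = -1313 + 105 = -1208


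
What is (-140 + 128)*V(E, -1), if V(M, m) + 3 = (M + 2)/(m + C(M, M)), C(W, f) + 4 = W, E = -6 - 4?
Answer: 148/5 ≈ 29.600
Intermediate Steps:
E = -10
C(W, f) = -4 + W
V(M, m) = -3 + (2 + M)/(-4 + M + m) (V(M, m) = -3 + (M + 2)/(m + (-4 + M)) = -3 + (2 + M)/(-4 + M + m))
(-140 + 128)*V(E, -1) = (-140 + 128)*((14 - 3*(-1) - 2*(-10))/(-4 - 10 - 1)) = -12*(14 + 3 + 20)/(-15) = -(-4)*37/5 = -12*(-37/15) = 148/5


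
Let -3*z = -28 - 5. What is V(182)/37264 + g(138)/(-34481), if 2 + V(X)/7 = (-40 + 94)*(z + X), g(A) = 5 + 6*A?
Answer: 621000807/321224996 ≈ 1.9332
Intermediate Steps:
z = 11 (z = -(-28 - 5)/3 = -1/3*(-33) = 11)
V(X) = 4144 + 378*X (V(X) = -14 + 7*((-40 + 94)*(11 + X)) = -14 + 7*(54*(11 + X)) = -14 + 7*(594 + 54*X) = -14 + (4158 + 378*X) = 4144 + 378*X)
V(182)/37264 + g(138)/(-34481) = (4144 + 378*182)/37264 + (5 + 6*138)/(-34481) = (4144 + 68796)*(1/37264) + (5 + 828)*(-1/34481) = 72940*(1/37264) + 833*(-1/34481) = 18235/9316 - 833/34481 = 621000807/321224996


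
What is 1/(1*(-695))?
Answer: -1/695 ≈ -0.0014388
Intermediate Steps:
1/(1*(-695)) = 1/(-695) = -1/695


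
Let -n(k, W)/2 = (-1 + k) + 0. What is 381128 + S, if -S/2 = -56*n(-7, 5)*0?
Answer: 381128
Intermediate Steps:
n(k, W) = 2 - 2*k (n(k, W) = -2*((-1 + k) + 0) = -2*(-1 + k) = 2 - 2*k)
S = 0 (S = -2*(-56*(2 - 2*(-7)))*0 = -2*(-56*(2 + 14))*0 = -2*(-56*16)*0 = -(-1792)*0 = -2*0 = 0)
381128 + S = 381128 + 0 = 381128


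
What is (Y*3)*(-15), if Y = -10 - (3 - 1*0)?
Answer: 585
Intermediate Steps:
Y = -13 (Y = -10 - (3 + 0) = -10 - 1*3 = -10 - 3 = -13)
(Y*3)*(-15) = -13*3*(-15) = -39*(-15) = 585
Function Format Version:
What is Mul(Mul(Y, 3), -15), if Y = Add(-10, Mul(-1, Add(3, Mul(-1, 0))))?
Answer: 585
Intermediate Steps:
Y = -13 (Y = Add(-10, Mul(-1, Add(3, 0))) = Add(-10, Mul(-1, 3)) = Add(-10, -3) = -13)
Mul(Mul(Y, 3), -15) = Mul(Mul(-13, 3), -15) = Mul(-39, -15) = 585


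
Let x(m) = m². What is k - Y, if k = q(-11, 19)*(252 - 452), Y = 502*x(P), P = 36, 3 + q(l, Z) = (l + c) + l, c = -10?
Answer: -643592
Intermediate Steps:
q(l, Z) = -13 + 2*l (q(l, Z) = -3 + ((l - 10) + l) = -3 + ((-10 + l) + l) = -3 + (-10 + 2*l) = -13 + 2*l)
Y = 650592 (Y = 502*36² = 502*1296 = 650592)
k = 7000 (k = (-13 + 2*(-11))*(252 - 452) = (-13 - 22)*(-200) = -35*(-200) = 7000)
k - Y = 7000 - 1*650592 = 7000 - 650592 = -643592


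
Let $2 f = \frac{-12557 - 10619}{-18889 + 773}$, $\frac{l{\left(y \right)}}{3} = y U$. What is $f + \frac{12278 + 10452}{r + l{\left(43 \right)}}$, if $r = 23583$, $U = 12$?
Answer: $\frac{175748677}{113818299} \approx 1.5441$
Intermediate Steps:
$l{\left(y \right)} = 36 y$ ($l{\left(y \right)} = 3 y 12 = 3 \cdot 12 y = 36 y$)
$f = \frac{2897}{4529}$ ($f = \frac{\left(-12557 - 10619\right) \frac{1}{-18889 + 773}}{2} = \frac{\left(-23176\right) \frac{1}{-18116}}{2} = \frac{\left(-23176\right) \left(- \frac{1}{18116}\right)}{2} = \frac{1}{2} \cdot \frac{5794}{4529} = \frac{2897}{4529} \approx 0.63966$)
$f + \frac{12278 + 10452}{r + l{\left(43 \right)}} = \frac{2897}{4529} + \frac{12278 + 10452}{23583 + 36 \cdot 43} = \frac{2897}{4529} + \frac{22730}{23583 + 1548} = \frac{2897}{4529} + \frac{22730}{25131} = \frac{175748677}{113818299}$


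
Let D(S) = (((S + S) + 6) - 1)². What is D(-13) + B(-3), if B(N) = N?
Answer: 438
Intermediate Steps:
D(S) = (5 + 2*S)² (D(S) = ((2*S + 6) - 1)² = ((6 + 2*S) - 1)² = (5 + 2*S)²)
D(-13) + B(-3) = (5 + 2*(-13))² - 3 = (5 - 26)² - 3 = (-21)² - 3 = 441 - 3 = 438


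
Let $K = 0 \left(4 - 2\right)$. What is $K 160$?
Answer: $0$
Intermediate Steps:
$K = 0$ ($K = 0 \cdot 2 = 0$)
$K 160 = 0 \cdot 160 = 0$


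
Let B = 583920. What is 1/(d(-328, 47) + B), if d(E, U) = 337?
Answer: 1/584257 ≈ 1.7116e-6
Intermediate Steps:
1/(d(-328, 47) + B) = 1/(337 + 583920) = 1/584257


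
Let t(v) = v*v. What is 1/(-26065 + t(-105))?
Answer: -1/15040 ≈ -6.6489e-5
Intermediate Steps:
t(v) = v²
1/(-26065 + t(-105)) = 1/(-26065 + (-105)²) = 1/(-26065 + 11025) = 1/(-15040) = -1/15040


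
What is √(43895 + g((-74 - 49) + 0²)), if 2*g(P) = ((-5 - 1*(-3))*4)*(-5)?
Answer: √43915 ≈ 209.56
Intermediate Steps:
g(P) = 20 (g(P) = (((-5 - 1*(-3))*4)*(-5))/2 = (((-5 + 3)*4)*(-5))/2 = (-2*4*(-5))/2 = (-8*(-5))/2 = (½)*40 = 20)
√(43895 + g((-74 - 49) + 0²)) = √(43895 + 20) = √43915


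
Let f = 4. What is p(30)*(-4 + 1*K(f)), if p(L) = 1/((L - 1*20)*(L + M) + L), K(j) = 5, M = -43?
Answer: -1/100 ≈ -0.010000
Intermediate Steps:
p(L) = 1/(L + (-43 + L)*(-20 + L)) (p(L) = 1/((L - 1*20)*(L - 43) + L) = 1/((L - 20)*(-43 + L) + L) = 1/((-20 + L)*(-43 + L) + L) = 1/((-43 + L)*(-20 + L) + L) = 1/(L + (-43 + L)*(-20 + L)))
p(30)*(-4 + 1*K(f)) = (-4 + 1*5)/(860 + 30² - 62*30) = (-4 + 5)/(860 + 900 - 1860) = 1/(-100) = -1/100*1 = -1/100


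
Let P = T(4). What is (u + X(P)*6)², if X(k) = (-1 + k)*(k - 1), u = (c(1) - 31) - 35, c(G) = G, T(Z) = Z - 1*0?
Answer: 121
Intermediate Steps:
T(Z) = Z (T(Z) = Z + 0 = Z)
u = -65 (u = (1 - 31) - 35 = -30 - 35 = -65)
P = 4
X(k) = (-1 + k)² (X(k) = (-1 + k)*(-1 + k) = (-1 + k)²)
(u + X(P)*6)² = (-65 + (-1 + 4)²*6)² = (-65 + 3²*6)² = (-65 + 9*6)² = (-65 + 54)² = (-11)² = 121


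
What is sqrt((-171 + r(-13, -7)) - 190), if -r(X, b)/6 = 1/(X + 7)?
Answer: 6*I*sqrt(10) ≈ 18.974*I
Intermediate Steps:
r(X, b) = -6/(7 + X) (r(X, b) = -6/(X + 7) = -6/(7 + X))
sqrt((-171 + r(-13, -7)) - 190) = sqrt((-171 - 6/(7 - 13)) - 190) = sqrt((-171 - 6/(-6)) - 190) = sqrt((-171 - 6*(-1/6)) - 190) = sqrt((-171 + 1) - 190) = sqrt(-170 - 190) = sqrt(-360) = 6*I*sqrt(10)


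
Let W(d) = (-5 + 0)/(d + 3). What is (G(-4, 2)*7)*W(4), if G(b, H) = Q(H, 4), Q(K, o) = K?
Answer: -10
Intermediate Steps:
G(b, H) = H
W(d) = -5/(3 + d)
(G(-4, 2)*7)*W(4) = (2*7)*(-5/(3 + 4)) = 14*(-5/7) = -10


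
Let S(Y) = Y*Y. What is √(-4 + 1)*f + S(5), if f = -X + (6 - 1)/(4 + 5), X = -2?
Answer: 25 + 23*I*√3/9 ≈ 25.0 + 4.4264*I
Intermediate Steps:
S(Y) = Y²
f = 23/9 (f = -1*(-2) + (6 - 1)/(4 + 5) = 2 + 5/9 = 23/9 ≈ 2.5556)
√(-4 + 1)*f + S(5) = √(-4 + 1)*(23/9) + 5² = √(-3)*(23/9) + 25 = (I*√3)*(23/9) + 25 = 23*I*√3/9 + 25 = 25 + 23*I*√3/9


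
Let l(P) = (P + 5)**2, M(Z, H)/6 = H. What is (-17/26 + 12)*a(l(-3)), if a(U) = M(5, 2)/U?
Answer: 885/26 ≈ 34.038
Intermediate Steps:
M(Z, H) = 6*H
l(P) = (5 + P)**2
a(U) = 12/U (a(U) = (6*2)/U = 12/U)
(-17/26 + 12)*a(l(-3)) = (-17/26 + 12)*(12/((5 - 3)**2)) = (-17*1/26 + 12)*(12/(2**2)) = (-17/26 + 12)*(12/4) = 295*(12*(1/4))/26 = (295/26)*3 = 885/26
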